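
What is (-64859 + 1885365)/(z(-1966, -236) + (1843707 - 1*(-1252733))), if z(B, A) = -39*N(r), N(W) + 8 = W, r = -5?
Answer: 1820506/3096947 ≈ 0.58784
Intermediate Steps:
N(W) = -8 + W
z(B, A) = 507 (z(B, A) = -39*(-8 - 5) = -39*(-13) = 507)
(-64859 + 1885365)/(z(-1966, -236) + (1843707 - 1*(-1252733))) = (-64859 + 1885365)/(507 + (1843707 - 1*(-1252733))) = 1820506/(507 + (1843707 + 1252733)) = 1820506/(507 + 3096440) = 1820506/3096947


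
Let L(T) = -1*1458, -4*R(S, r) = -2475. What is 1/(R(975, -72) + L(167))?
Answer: -4/3357 ≈ -0.0011915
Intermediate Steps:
R(S, r) = 2475/4 (R(S, r) = -¼*(-2475) = 2475/4)
L(T) = -1458
1/(R(975, -72) + L(167)) = 1/(2475/4 - 1458) = 1/(-3357/4) = -4/3357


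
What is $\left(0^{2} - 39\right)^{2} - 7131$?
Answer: $-5610$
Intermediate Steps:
$\left(0^{2} - 39\right)^{2} - 7131 = \left(0 - 39\right)^{2} - 7131 = \left(-39\right)^{2} - 7131 = 1521 - 7131 = -5610$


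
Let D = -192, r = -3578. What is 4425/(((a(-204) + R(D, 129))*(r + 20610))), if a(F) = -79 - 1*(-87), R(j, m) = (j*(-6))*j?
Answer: -4425/3767069632 ≈ -1.1747e-6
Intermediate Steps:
R(j, m) = -6*j**2 (R(j, m) = (-6*j)*j = -6*j**2)
a(F) = 8 (a(F) = -79 + 87 = 8)
4425/(((a(-204) + R(D, 129))*(r + 20610))) = 4425/(((8 - 6*(-192)**2)*(-3578 + 20610))) = 4425/(((8 - 6*36864)*17032)) = 4425/(((8 - 221184)*17032)) = 4425/((-221176*17032)) = 4425/(-3767069632) = 4425*(-1/3767069632) = -4425/3767069632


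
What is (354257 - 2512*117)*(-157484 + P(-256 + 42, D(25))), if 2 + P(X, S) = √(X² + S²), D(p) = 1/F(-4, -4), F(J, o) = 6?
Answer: -9504752558 + 60353*√1648657/6 ≈ -9.4918e+9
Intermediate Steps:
D(p) = ⅙ (D(p) = 1/6 = ⅙)
P(X, S) = -2 + √(S² + X²) (P(X, S) = -2 + √(X² + S²) = -2 + √(S² + X²))
(354257 - 2512*117)*(-157484 + P(-256 + 42, D(25))) = (354257 - 2512*117)*(-157484 + (-2 + √((⅙)² + (-256 + 42)²))) = (354257 - 293904)*(-157484 + (-2 + √(1/36 + (-214)²))) = 60353*(-157484 + (-2 + √(1/36 + 45796))) = 60353*(-157484 + (-2 + √(1648657/36))) = 60353*(-157484 + (-2 + √1648657/6)) = 60353*(-157486 + √1648657/6) = -9504752558 + 60353*√1648657/6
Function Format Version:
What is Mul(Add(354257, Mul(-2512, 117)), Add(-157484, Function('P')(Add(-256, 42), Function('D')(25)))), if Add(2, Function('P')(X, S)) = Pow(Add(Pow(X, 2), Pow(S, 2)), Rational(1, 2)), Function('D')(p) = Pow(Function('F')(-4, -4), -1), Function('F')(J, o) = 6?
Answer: Add(-9504752558, Mul(Rational(60353, 6), Pow(1648657, Rational(1, 2)))) ≈ -9.4918e+9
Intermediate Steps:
Function('D')(p) = Rational(1, 6) (Function('D')(p) = Pow(6, -1) = Rational(1, 6))
Function('P')(X, S) = Add(-2, Pow(Add(Pow(S, 2), Pow(X, 2)), Rational(1, 2))) (Function('P')(X, S) = Add(-2, Pow(Add(Pow(X, 2), Pow(S, 2)), Rational(1, 2))) = Add(-2, Pow(Add(Pow(S, 2), Pow(X, 2)), Rational(1, 2))))
Mul(Add(354257, Mul(-2512, 117)), Add(-157484, Function('P')(Add(-256, 42), Function('D')(25)))) = Mul(Add(354257, Mul(-2512, 117)), Add(-157484, Add(-2, Pow(Add(Pow(Rational(1, 6), 2), Pow(Add(-256, 42), 2)), Rational(1, 2))))) = Mul(Add(354257, -293904), Add(-157484, Add(-2, Pow(Add(Rational(1, 36), Pow(-214, 2)), Rational(1, 2))))) = Mul(60353, Add(-157484, Add(-2, Pow(Add(Rational(1, 36), 45796), Rational(1, 2))))) = Mul(60353, Add(-157484, Add(-2, Pow(Rational(1648657, 36), Rational(1, 2))))) = Mul(60353, Add(-157484, Add(-2, Mul(Rational(1, 6), Pow(1648657, Rational(1, 2)))))) = Mul(60353, Add(-157486, Mul(Rational(1, 6), Pow(1648657, Rational(1, 2))))) = Add(-9504752558, Mul(Rational(60353, 6), Pow(1648657, Rational(1, 2))))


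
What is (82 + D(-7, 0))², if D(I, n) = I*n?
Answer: 6724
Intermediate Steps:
(82 + D(-7, 0))² = (82 - 7*0)² = (82 + 0)² = 82² = 6724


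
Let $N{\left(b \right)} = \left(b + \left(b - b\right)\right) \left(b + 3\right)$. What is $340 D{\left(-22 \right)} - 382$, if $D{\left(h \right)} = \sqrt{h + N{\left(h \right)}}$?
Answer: $-382 + 2040 \sqrt{11} \approx 6383.9$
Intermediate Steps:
$N{\left(b \right)} = b \left(3 + b\right)$ ($N{\left(b \right)} = \left(b + 0\right) \left(3 + b\right) = b \left(3 + b\right)$)
$D{\left(h \right)} = \sqrt{h + h \left(3 + h\right)}$
$340 D{\left(-22 \right)} - 382 = 340 \sqrt{- 22 \left(4 - 22\right)} - 382 = 340 \sqrt{\left(-22\right) \left(-18\right)} - 382 = 340 \sqrt{396} - 382 = 340 \cdot 6 \sqrt{11} - 382 = 2040 \sqrt{11} - 382 = -382 + 2040 \sqrt{11}$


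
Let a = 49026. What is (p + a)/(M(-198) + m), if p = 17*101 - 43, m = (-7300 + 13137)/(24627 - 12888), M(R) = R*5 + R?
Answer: -9156420/214463 ≈ -42.695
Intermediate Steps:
M(R) = 6*R (M(R) = 5*R + R = 6*R)
m = 449/903 (m = 5837/11739 = 5837*(1/11739) = 449/903 ≈ 0.49723)
p = 1674 (p = 1717 - 43 = 1674)
(p + a)/(M(-198) + m) = (1674 + 49026)/(6*(-198) + 449/903) = 50700/(-1188 + 449/903) = 50700/(-1072315/903) = 50700*(-903/1072315) = -9156420/214463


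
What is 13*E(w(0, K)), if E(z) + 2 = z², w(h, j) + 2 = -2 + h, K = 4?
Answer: 182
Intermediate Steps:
w(h, j) = -4 + h (w(h, j) = -2 + (-2 + h) = -4 + h)
E(z) = -2 + z²
13*E(w(0, K)) = 13*(-2 + (-4 + 0)²) = 13*(-2 + (-4)²) = 13*(-2 + 16) = 13*14 = 182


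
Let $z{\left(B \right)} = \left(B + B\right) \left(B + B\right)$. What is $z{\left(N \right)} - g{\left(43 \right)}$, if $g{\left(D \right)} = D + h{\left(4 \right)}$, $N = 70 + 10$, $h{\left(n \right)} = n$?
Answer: $25553$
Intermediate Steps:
$N = 80$
$z{\left(B \right)} = 4 B^{2}$ ($z{\left(B \right)} = 2 B 2 B = 4 B^{2}$)
$g{\left(D \right)} = 4 + D$ ($g{\left(D \right)} = D + 4 = 4 + D$)
$z{\left(N \right)} - g{\left(43 \right)} = 4 \cdot 80^{2} - \left(4 + 43\right) = 4 \cdot 6400 - 47 = 25600 - 47 = 25553$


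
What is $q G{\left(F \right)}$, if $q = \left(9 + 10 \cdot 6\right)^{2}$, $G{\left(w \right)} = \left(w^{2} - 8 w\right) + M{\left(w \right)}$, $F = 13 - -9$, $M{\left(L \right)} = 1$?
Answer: $1471149$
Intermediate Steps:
$F = 22$ ($F = 13 + 9 = 22$)
$G{\left(w \right)} = 1 + w^{2} - 8 w$ ($G{\left(w \right)} = \left(w^{2} - 8 w\right) + 1 = 1 + w^{2} - 8 w$)
$q = 4761$ ($q = \left(9 + 60\right)^{2} = 69^{2} = 4761$)
$q G{\left(F \right)} = 4761 \left(1 + 22^{2} - 176\right) = 4761 \left(1 + 484 - 176\right) = 4761 \cdot 309 = 1471149$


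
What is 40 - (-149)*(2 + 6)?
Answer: 1232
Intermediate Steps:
40 - (-149)*(2 + 6) = 40 - (-149)*8 = 40 - 149*(-8) = 40 + 1192 = 1232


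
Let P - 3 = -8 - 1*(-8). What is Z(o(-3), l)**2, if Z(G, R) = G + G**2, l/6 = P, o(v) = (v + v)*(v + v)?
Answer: 1774224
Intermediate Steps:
P = 3 (P = 3 + (-8 - 1*(-8)) = 3 + (-8 + 8) = 3 + 0 = 3)
o(v) = 4*v**2 (o(v) = (2*v)*(2*v) = 4*v**2)
l = 18 (l = 6*3 = 18)
Z(o(-3), l)**2 = ((4*(-3)**2)*(1 + 4*(-3)**2))**2 = ((4*9)*(1 + 4*9))**2 = (36*(1 + 36))**2 = (36*37)**2 = 1332**2 = 1774224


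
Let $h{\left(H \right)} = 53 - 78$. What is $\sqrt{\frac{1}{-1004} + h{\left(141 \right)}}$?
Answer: $\frac{3 i \sqrt{700039}}{502} \approx 5.0001 i$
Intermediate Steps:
$h{\left(H \right)} = -25$ ($h{\left(H \right)} = 53 - 78 = -25$)
$\sqrt{\frac{1}{-1004} + h{\left(141 \right)}} = \sqrt{\frac{1}{-1004} - 25} = \sqrt{- \frac{1}{1004} - 25} = \sqrt{- \frac{25101}{1004}} = \frac{3 i \sqrt{700039}}{502}$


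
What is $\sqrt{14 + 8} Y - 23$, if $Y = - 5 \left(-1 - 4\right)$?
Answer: $-23 + 25 \sqrt{22} \approx 94.26$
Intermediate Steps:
$Y = 25$ ($Y = \left(-5\right) \left(-5\right) = 25$)
$\sqrt{14 + 8} Y - 23 = \sqrt{14 + 8} \cdot 25 - 23 = \sqrt{22} \cdot 25 - 23 = 25 \sqrt{22} - 23 = -23 + 25 \sqrt{22}$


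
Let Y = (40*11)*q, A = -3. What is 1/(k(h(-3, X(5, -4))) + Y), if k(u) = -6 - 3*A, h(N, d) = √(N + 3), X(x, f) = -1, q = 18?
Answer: 1/7923 ≈ 0.00012621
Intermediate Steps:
h(N, d) = √(3 + N)
k(u) = 3 (k(u) = -6 - 3*(-3) = -6 + 9 = 3)
Y = 7920 (Y = (40*11)*18 = 440*18 = 7920)
1/(k(h(-3, X(5, -4))) + Y) = 1/(3 + 7920) = 1/7923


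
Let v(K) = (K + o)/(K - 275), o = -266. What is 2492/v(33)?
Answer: 603064/233 ≈ 2588.3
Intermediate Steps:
v(K) = (-266 + K)/(-275 + K) (v(K) = (K - 266)/(K - 275) = (-266 + K)/(-275 + K))
2492/v(33) = 2492/(((-266 + 33)/(-275 + 33))) = 2492/((-233/(-242))) = 2492/((-1/242*(-233))) = 2492/(233/242) = 2492*(242/233) = 603064/233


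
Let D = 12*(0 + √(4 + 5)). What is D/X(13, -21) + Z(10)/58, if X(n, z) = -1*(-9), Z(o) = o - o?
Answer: 4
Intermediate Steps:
D = 36 (D = 12*(0 + √9) = 12*(0 + 3) = 12*3 = 36)
Z(o) = 0
X(n, z) = 9
D/X(13, -21) + Z(10)/58 = 36/9 + 0/58 = 36*(⅑) + 0*(1/58) = 4 + 0 = 4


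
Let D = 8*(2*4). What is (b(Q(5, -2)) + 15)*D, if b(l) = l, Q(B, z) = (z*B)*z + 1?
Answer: 2304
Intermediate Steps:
Q(B, z) = 1 + B*z² (Q(B, z) = (B*z)*z + 1 = B*z² + 1 = 1 + B*z²)
D = 64 (D = 8*8 = 64)
(b(Q(5, -2)) + 15)*D = ((1 + 5*(-2)²) + 15)*64 = ((1 + 5*4) + 15)*64 = ((1 + 20) + 15)*64 = (21 + 15)*64 = 36*64 = 2304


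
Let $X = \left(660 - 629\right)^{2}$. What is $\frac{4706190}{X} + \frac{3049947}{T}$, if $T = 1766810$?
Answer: $\frac{8317874552967}{1697904410} \approx 4898.9$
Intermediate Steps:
$X = 961$ ($X = 31^{2} = 961$)
$\frac{4706190}{X} + \frac{3049947}{T} = \frac{4706190}{961} + \frac{3049947}{1766810} = \frac{8317874552967}{1697904410}$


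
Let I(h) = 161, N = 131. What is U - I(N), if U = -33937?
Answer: -34098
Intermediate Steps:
U - I(N) = -33937 - 1*161 = -33937 - 161 = -34098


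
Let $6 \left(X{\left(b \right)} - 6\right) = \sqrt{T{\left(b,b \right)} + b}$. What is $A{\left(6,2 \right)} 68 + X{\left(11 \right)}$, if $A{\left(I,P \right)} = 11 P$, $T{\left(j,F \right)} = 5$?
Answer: $\frac{4508}{3} \approx 1502.7$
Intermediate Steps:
$X{\left(b \right)} = 6 + \frac{\sqrt{5 + b}}{6}$
$A{\left(6,2 \right)} 68 + X{\left(11 \right)} = 11 \cdot 2 \cdot 68 + \left(6 + \frac{\sqrt{5 + 11}}{6}\right) = 22 \cdot 68 + \left(6 + \frac{\sqrt{16}}{6}\right) = 1496 + \left(6 + \frac{1}{6} \cdot 4\right) = 1496 + \left(6 + \frac{2}{3}\right) = 1496 + \frac{20}{3} = \frac{4508}{3}$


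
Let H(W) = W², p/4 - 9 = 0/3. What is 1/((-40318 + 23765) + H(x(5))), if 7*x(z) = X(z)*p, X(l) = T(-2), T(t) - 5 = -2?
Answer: -49/799433 ≈ -6.1293e-5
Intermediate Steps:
T(t) = 3 (T(t) = 5 - 2 = 3)
X(l) = 3
p = 36 (p = 36 + 4*(0/3) = 36 + 4*(0*(⅓)) = 36 + 4*0 = 36 + 0 = 36)
x(z) = 108/7 (x(z) = (3*36)/7 = (⅐)*108 = 108/7)
1/((-40318 + 23765) + H(x(5))) = 1/((-40318 + 23765) + (108/7)²) = 1/(-16553 + 11664/49) = 1/(-799433/49) = -49/799433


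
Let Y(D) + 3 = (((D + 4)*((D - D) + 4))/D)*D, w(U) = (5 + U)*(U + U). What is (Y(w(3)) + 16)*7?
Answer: 1547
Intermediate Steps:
w(U) = 2*U*(5 + U) (w(U) = (5 + U)*(2*U) = 2*U*(5 + U))
Y(D) = 13 + 4*D (Y(D) = -3 + (((D + 4)*((D - D) + 4))/D)*D = -3 + (((4 + D)*(0 + 4))/D)*D = -3 + (((4 + D)*4)/D)*D = -3 + ((16 + 4*D)/D)*D = -3 + (16 + 4*D) = 13 + 4*D)
(Y(w(3)) + 16)*7 = ((13 + 4*(2*3*(5 + 3))) + 16)*7 = ((13 + 4*(2*3*8)) + 16)*7 = ((13 + 4*48) + 16)*7 = ((13 + 192) + 16)*7 = (205 + 16)*7 = 221*7 = 1547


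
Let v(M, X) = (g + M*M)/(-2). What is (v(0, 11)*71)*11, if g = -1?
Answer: 781/2 ≈ 390.50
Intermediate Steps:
v(M, X) = ½ - M²/2 (v(M, X) = (-1 + M*M)/(-2) = (-1 + M²)*(-½) = ½ - M²/2)
(v(0, 11)*71)*11 = ((½ - ½*0²)*71)*11 = ((½ - ½*0)*71)*11 = ((½ + 0)*71)*11 = ((½)*71)*11 = (71/2)*11 = 781/2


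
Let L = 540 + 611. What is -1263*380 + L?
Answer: -478789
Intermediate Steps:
L = 1151
-1263*380 + L = -1263*380 + 1151 = -479940 + 1151 = -478789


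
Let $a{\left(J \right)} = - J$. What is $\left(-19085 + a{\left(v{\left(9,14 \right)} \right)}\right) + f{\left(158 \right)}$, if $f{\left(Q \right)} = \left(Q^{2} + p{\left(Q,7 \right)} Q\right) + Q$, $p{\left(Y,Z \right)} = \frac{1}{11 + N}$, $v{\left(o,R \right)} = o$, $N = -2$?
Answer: $\frac{54410}{9} \approx 6045.6$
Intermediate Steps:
$p{\left(Y,Z \right)} = \frac{1}{9}$ ($p{\left(Y,Z \right)} = \frac{1}{11 - 2} = \frac{1}{9}$)
$f{\left(Q \right)} = Q^{2} + \frac{10 Q}{9}$ ($f{\left(Q \right)} = \left(Q^{2} + \frac{Q}{9}\right) + Q = Q^{2} + \frac{10 Q}{9}$)
$\left(-19085 + a{\left(v{\left(9,14 \right)} \right)}\right) + f{\left(158 \right)} = \left(-19085 - 9\right) + \frac{1}{9} \cdot 158 \left(10 + 9 \cdot 158\right) = \left(-19085 - 9\right) + \frac{1}{9} \cdot 158 \left(10 + 1422\right) = -19094 + \frac{1}{9} \cdot 158 \cdot 1432 = -19094 + \frac{226256}{9} = \frac{54410}{9}$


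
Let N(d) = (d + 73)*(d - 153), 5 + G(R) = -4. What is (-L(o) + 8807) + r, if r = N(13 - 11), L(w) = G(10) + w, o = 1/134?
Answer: -336207/134 ≈ -2509.0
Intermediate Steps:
G(R) = -9 (G(R) = -5 - 4 = -9)
o = 1/134 ≈ 0.0074627
L(w) = -9 + w
N(d) = (-153 + d)*(73 + d) (N(d) = (73 + d)*(-153 + d) = (-153 + d)*(73 + d))
r = -11325 (r = -11169 + (13 - 11)**2 - 80*(13 - 11) = -11169 + 2**2 - 80*2 = -11169 + 4 - 160 = -11325)
(-L(o) + 8807) + r = (-(-9 + 1/134) + 8807) - 11325 = (-1*(-1205/134) + 8807) - 11325 = (1205/134 + 8807) - 11325 = 1181343/134 - 11325 = -336207/134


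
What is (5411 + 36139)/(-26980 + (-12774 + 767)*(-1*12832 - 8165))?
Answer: 41550/252083999 ≈ 0.00016483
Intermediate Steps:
(5411 + 36139)/(-26980 + (-12774 + 767)*(-1*12832 - 8165)) = 41550/(-26980 - 12007*(-12832 - 8165)) = 41550/(-26980 - 12007*(-20997)) = 41550/(-26980 + 252110979) = 41550/252083999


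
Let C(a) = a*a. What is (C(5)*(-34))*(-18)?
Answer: 15300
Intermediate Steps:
C(a) = a²
(C(5)*(-34))*(-18) = (5²*(-34))*(-18) = (25*(-34))*(-18) = -850*(-18) = 15300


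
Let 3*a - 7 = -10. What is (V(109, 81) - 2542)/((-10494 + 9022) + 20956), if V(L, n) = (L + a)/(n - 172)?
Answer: -115715/886522 ≈ -0.13053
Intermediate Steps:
a = -1 (a = 7/3 + (1/3)*(-10) = 7/3 - 10/3 = -1)
V(L, n) = (-1 + L)/(-172 + n) (V(L, n) = (L - 1)/(n - 172) = (-1 + L)/(-172 + n))
(V(109, 81) - 2542)/((-10494 + 9022) + 20956) = ((-1 + 109)/(-172 + 81) - 2542)/((-10494 + 9022) + 20956) = (108/(-91) - 2542)/(-1472 + 20956) = (-1/91*108 - 2542)/19484 = (-108/91 - 2542)*(1/19484) = -231430/91*1/19484 = -115715/886522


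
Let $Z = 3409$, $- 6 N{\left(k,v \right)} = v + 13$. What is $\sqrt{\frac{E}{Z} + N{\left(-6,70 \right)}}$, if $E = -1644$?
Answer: $\frac{i \sqrt{5989156194}}{20454} \approx 3.7836 i$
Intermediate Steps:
$N{\left(k,v \right)} = - \frac{13}{6} - \frac{v}{6}$ ($N{\left(k,v \right)} = - \frac{v + 13}{6} = - \frac{13 + v}{6} = - \frac{13}{6} - \frac{v}{6}$)
$\sqrt{\frac{E}{Z} + N{\left(-6,70 \right)}} = \sqrt{- \frac{1644}{3409} - \frac{83}{6}} = \sqrt{- \frac{292811}{20454}} = \frac{i \sqrt{5989156194}}{20454}$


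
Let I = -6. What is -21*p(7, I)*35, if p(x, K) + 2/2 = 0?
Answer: 735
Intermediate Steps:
p(x, K) = -1 (p(x, K) = -1 + 0 = -1)
-21*p(7, I)*35 = -21*(-1)*35 = 21*35 = 735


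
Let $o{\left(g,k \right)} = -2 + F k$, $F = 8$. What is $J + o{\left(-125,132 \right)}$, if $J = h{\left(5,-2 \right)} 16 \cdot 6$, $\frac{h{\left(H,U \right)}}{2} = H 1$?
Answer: $2014$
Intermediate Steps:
$o{\left(g,k \right)} = -2 + 8 k$
$h{\left(H,U \right)} = 2 H$ ($h{\left(H,U \right)} = 2 H 1 = 2 H$)
$J = 960$ ($J = 2 \cdot 5 \cdot 16 \cdot 6 = 10 \cdot 16 \cdot 6 = 160 \cdot 6 = 960$)
$J + o{\left(-125,132 \right)} = 960 + \left(-2 + 8 \cdot 132\right) = 960 + \left(-2 + 1056\right) = 960 + 1054 = 2014$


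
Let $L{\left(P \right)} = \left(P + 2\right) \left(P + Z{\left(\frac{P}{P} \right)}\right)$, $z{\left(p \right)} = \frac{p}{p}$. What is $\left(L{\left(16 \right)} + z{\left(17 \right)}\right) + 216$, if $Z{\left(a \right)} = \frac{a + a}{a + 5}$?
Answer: $511$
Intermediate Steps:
$Z{\left(a \right)} = \frac{2 a}{5 + a}$
$z{\left(p \right)} = 1$
$L{\left(P \right)} = \left(2 + P\right) \left(\frac{1}{3} + P\right)$ ($L{\left(P \right)} = \left(P + 2\right) \left(P + \frac{2 \frac{P}{P}}{5 + \frac{P}{P}}\right) = \left(2 + P\right) \left(P + 2 \cdot 1 \frac{1}{5 + 1}\right) = \left(2 + P\right) \left(P + 2 \cdot 1 \cdot \frac{1}{6}\right) = \left(2 + P\right) \left(P + \frac{1}{3}\right) = \left(2 + P\right) \left(\frac{1}{3} + P\right)$)
$\left(L{\left(16 \right)} + z{\left(17 \right)}\right) + 216 = \left(\left(\frac{2}{3} + 16^{2} + \frac{7}{3} \cdot 16\right) + 1\right) + 216 = \left(\left(\frac{2}{3} + 256 + \frac{112}{3}\right) + 1\right) + 216 = \left(294 + 1\right) + 216 = 295 + 216 = 511$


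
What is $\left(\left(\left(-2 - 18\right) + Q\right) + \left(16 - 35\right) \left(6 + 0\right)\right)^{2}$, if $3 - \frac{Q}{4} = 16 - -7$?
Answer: $45796$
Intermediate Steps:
$Q = -80$ ($Q = 12 - 4 \left(16 - -7\right) = 12 - 4 \left(16 + 7\right) = 12 - 92 = -80$)
$\left(\left(\left(-2 - 18\right) + Q\right) + \left(16 - 35\right) \left(6 + 0\right)\right)^{2} = \left(\left(\left(-2 - 18\right) - 80\right) + \left(16 - 35\right) \left(6 + 0\right)\right)^{2} = \left(\left(-20 - 80\right) - 114\right)^{2} = \left(-100 - 114\right)^{2} = \left(-214\right)^{2} = 45796$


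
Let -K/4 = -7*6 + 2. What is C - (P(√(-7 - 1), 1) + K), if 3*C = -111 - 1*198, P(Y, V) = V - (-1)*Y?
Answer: -264 - 2*I*√2 ≈ -264.0 - 2.8284*I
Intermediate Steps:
P(Y, V) = V + Y
C = -103 (C = (-111 - 1*198)/3 = (-111 - 198)/3 = (⅓)*(-309) = -103)
K = 160 (K = -4*(-7*6 + 2) = -4*(-42 + 2) = -4*(-40) = 160)
C - (P(√(-7 - 1), 1) + K) = -103 - ((1 + √(-7 - 1)) + 160) = -103 - ((1 + √(-8)) + 160) = -103 - ((1 + 2*I*√2) + 160) = -103 - (161 + 2*I*√2) = -103 + (-161 - 2*I*√2) = -264 - 2*I*√2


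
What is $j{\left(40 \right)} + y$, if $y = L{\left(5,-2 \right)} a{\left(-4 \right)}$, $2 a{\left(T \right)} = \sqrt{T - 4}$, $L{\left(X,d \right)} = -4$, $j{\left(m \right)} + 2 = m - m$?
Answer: $-2 - 4 i \sqrt{2} \approx -2.0 - 5.6569 i$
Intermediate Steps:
$j{\left(m \right)} = -2$ ($j{\left(m \right)} = -2 + \left(m - m\right) = -2 + 0 = -2$)
$a{\left(T \right)} = \frac{\sqrt{-4 + T}}{2}$ ($a{\left(T \right)} = \frac{\sqrt{T - 4}}{2} = \frac{\sqrt{-4 + T}}{2}$)
$y = - 4 i \sqrt{2}$ ($y = - 4 \frac{\sqrt{-4 - 4}}{2} = - 4 \frac{\sqrt{-8}}{2} = - 4 \frac{2 i \sqrt{2}}{2} = - 4 i \sqrt{2} \approx - 5.6569 i$)
$j{\left(40 \right)} + y = -2 - 4 i \sqrt{2}$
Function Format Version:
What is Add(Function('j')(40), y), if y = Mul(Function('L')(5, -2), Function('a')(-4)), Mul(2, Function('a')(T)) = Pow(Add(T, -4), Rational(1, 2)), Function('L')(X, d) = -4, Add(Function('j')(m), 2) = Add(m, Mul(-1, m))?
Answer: Add(-2, Mul(-4, I, Pow(2, Rational(1, 2)))) ≈ Add(-2.0000, Mul(-5.6569, I))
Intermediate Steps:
Function('j')(m) = -2 (Function('j')(m) = Add(-2, Add(m, Mul(-1, m))) = Add(-2, 0) = -2)
Function('a')(T) = Mul(Rational(1, 2), Pow(Add(-4, T), Rational(1, 2))) (Function('a')(T) = Mul(Rational(1, 2), Pow(Add(T, -4), Rational(1, 2))) = Mul(Rational(1, 2), Pow(Add(-4, T), Rational(1, 2))))
y = Mul(-4, I, Pow(2, Rational(1, 2))) (y = Mul(-4, Mul(Rational(1, 2), Pow(Add(-4, -4), Rational(1, 2)))) = Mul(-4, Mul(Rational(1, 2), Pow(-8, Rational(1, 2)))) = Mul(-4, Mul(Rational(1, 2), Mul(2, I, Pow(2, Rational(1, 2))))) = Mul(-4, Mul(I, Pow(2, Rational(1, 2)))) = Mul(-4, I, Pow(2, Rational(1, 2))) ≈ Mul(-5.6569, I))
Add(Function('j')(40), y) = Add(-2, Mul(-4, I, Pow(2, Rational(1, 2))))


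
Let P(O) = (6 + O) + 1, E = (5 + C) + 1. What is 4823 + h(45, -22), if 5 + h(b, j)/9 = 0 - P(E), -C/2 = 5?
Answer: 4751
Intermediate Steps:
C = -10 (C = -2*5 = -10)
E = -4 (E = (5 - 10) + 1 = -5 + 1 = -4)
P(O) = 7 + O
h(b, j) = -72 (h(b, j) = -45 + 9*(0 - (7 - 4)) = -45 + 9*(0 - 1*3) = -45 + 9*(0 - 3) = -45 + 9*(-3) = -45 - 27 = -72)
4823 + h(45, -22) = 4823 - 72 = 4751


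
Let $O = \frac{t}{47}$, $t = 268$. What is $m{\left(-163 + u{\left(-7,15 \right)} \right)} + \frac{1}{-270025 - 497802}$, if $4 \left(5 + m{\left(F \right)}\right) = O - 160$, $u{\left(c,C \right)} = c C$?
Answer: $- \frac{1572509743}{36087869} \approx -43.574$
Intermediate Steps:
$u{\left(c,C \right)} = C c$
$O = \frac{268}{47} \approx 5.7021$
$m{\left(F \right)} = - \frac{2048}{47}$ ($m{\left(F \right)} = -5 + \frac{\frac{268}{47} - 160}{4} = -5 + \frac{1}{4} \left(- \frac{7252}{47}\right) = -5 - \frac{1813}{47} = - \frac{2048}{47}$)
$m{\left(-163 + u{\left(-7,15 \right)} \right)} + \frac{1}{-270025 - 497802} = - \frac{2048}{47} + \frac{1}{-270025 - 497802} = - \frac{2048}{47} + \frac{1}{-767827} = - \frac{2048}{47} - \frac{1}{767827} = - \frac{1572509743}{36087869}$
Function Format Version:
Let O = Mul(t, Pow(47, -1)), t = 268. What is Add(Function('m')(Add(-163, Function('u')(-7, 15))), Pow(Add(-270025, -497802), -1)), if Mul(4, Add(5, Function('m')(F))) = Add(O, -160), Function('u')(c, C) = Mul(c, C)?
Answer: Rational(-1572509743, 36087869) ≈ -43.574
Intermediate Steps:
Function('u')(c, C) = Mul(C, c)
O = Rational(268, 47) (O = Mul(268, Pow(47, -1)) = Mul(268, Rational(1, 47)) = Rational(268, 47) ≈ 5.7021)
Function('m')(F) = Rational(-2048, 47) (Function('m')(F) = Add(-5, Mul(Rational(1, 4), Add(Rational(268, 47), -160))) = Add(-5, Mul(Rational(1, 4), Rational(-7252, 47))) = Add(-5, Rational(-1813, 47)) = Rational(-2048, 47))
Add(Function('m')(Add(-163, Function('u')(-7, 15))), Pow(Add(-270025, -497802), -1)) = Add(Rational(-2048, 47), Pow(Add(-270025, -497802), -1)) = Add(Rational(-2048, 47), Pow(-767827, -1)) = Add(Rational(-2048, 47), Rational(-1, 767827)) = Rational(-1572509743, 36087869)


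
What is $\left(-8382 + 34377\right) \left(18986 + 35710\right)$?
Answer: $1421822520$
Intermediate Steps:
$\left(-8382 + 34377\right) \left(18986 + 35710\right) = 25995 \cdot 54696 = 1421822520$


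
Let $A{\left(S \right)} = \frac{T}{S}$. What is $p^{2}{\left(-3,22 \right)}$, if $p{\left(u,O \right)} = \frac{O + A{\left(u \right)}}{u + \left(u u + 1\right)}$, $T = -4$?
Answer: $\frac{100}{9} \approx 11.111$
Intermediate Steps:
$A{\left(S \right)} = - \frac{4}{S}$
$p{\left(u,O \right)} = \frac{O - \frac{4}{u}}{1 + u + u^{2}}$ ($p{\left(u,O \right)} = \frac{O - \frac{4}{u}}{u + \left(u u + 1\right)} = \frac{O - \frac{4}{u}}{u + \left(u^{2} + 1\right)} = \frac{O - \frac{4}{u}}{u + \left(1 + u^{2}\right)} = \frac{O - \frac{4}{u}}{1 + u + u^{2}}$)
$p^{2}{\left(-3,22 \right)} = \left(\frac{-4 + 22 \left(-3\right)}{\left(-3\right) \left(1 - 3 + \left(-3\right)^{2}\right)}\right)^{2} = \left(- \frac{-4 - 66}{3 \left(1 - 3 + 9\right)}\right)^{2} = \left(\left(- \frac{1}{3}\right) \frac{1}{7} \left(-70\right)\right)^{2} = \left(\frac{10}{3}\right)^{2} = \frac{100}{9}$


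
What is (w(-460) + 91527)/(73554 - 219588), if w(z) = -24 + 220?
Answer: -91723/146034 ≈ -0.62809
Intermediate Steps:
w(z) = 196
(w(-460) + 91527)/(73554 - 219588) = (196 + 91527)/(73554 - 219588) = 91723/(-146034) = 91723*(-1/146034) = -91723/146034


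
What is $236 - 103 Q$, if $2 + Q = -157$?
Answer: $16613$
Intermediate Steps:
$Q = -159$ ($Q = -2 - 157 = -159$)
$236 - 103 Q = 236 - -16377 = 236 + 16377 = 16613$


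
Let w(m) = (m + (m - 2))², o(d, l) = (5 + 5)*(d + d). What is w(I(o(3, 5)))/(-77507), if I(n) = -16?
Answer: -1156/77507 ≈ -0.014915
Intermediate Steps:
o(d, l) = 20*d (o(d, l) = 10*(2*d) = 20*d)
w(m) = (-2 + 2*m)² (w(m) = (m + (-2 + m))² = (-2 + 2*m)²)
w(I(o(3, 5)))/(-77507) = (4*(-1 - 16)²)/(-77507) = (4*(-17)²)*(-1/77507) = (4*289)*(-1/77507) = 1156*(-1/77507) = -1156/77507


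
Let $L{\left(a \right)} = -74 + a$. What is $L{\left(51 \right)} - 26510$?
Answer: $-26533$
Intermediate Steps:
$L{\left(51 \right)} - 26510 = \left(-74 + 51\right) - 26510 = -23 - 26510 = -26533$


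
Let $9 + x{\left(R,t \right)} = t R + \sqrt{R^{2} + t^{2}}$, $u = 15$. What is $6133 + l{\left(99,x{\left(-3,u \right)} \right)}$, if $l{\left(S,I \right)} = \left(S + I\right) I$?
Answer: $3937 - 27 \sqrt{26} \approx 3799.3$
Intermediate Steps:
$x{\left(R,t \right)} = -9 + \sqrt{R^{2} + t^{2}} + R t$ ($x{\left(R,t \right)} = -9 + \left(t R + \sqrt{R^{2} + t^{2}}\right) = -9 + \left(R t + \sqrt{R^{2} + t^{2}}\right) = -9 + \left(\sqrt{R^{2} + t^{2}} + R t\right) = -9 + \sqrt{R^{2} + t^{2}} + R t$)
$l{\left(S,I \right)} = I \left(I + S\right)$ ($l{\left(S,I \right)} = \left(I + S\right) I = I \left(I + S\right)$)
$6133 + l{\left(99,x{\left(-3,u \right)} \right)} = 6133 + \left(-9 + \sqrt{\left(-3\right)^{2} + 15^{2}} - 45\right) \left(\left(-9 + \sqrt{\left(-3\right)^{2} + 15^{2}} - 45\right) + 99\right) = 6133 + \left(-9 + \sqrt{9 + 225} - 45\right) \left(\left(-9 + \sqrt{9 + 225} - 45\right) + 99\right) = 6133 + \left(-9 + \sqrt{234} - 45\right) \left(\left(-9 + \sqrt{234} - 45\right) + 99\right) = 6133 + \left(-9 + 3 \sqrt{26} - 45\right) \left(\left(-9 + 3 \sqrt{26} - 45\right) + 99\right) = 6133 + \left(-54 + 3 \sqrt{26}\right) \left(\left(-54 + 3 \sqrt{26}\right) + 99\right) = 6133 + \left(-54 + 3 \sqrt{26}\right) \left(45 + 3 \sqrt{26}\right)$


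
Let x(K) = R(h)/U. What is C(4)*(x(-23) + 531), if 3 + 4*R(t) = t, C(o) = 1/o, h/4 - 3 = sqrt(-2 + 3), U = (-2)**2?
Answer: 8509/64 ≈ 132.95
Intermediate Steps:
U = 4
h = 16 (h = 12 + 4*sqrt(-2 + 3) = 12 + 4*sqrt(1) = 12 + 4*1 = 12 + 4 = 16)
R(t) = -3/4 + t/4
x(K) = 13/16 (x(K) = (-3/4 + (1/4)*16)/4 = (-3/4 + 4)*(1/4) = (13/4)*(1/4) = 13/16)
C(4)*(x(-23) + 531) = (13/16 + 531)/4 = (1/4)*(8509/16) = 8509/64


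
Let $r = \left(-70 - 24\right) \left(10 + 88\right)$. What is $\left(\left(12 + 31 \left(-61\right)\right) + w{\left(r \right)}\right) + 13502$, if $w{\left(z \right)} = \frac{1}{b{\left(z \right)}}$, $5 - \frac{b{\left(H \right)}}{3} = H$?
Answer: $\frac{321387574}{27651} \approx 11623.0$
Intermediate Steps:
$b{\left(H \right)} = 15 - 3 H$
$r = -9212$ ($r = \left(-94\right) 98 = -9212$)
$w{\left(z \right)} = \frac{1}{15 - 3 z}$
$\left(\left(12 + 31 \left(-61\right)\right) + w{\left(r \right)}\right) + 13502 = \left(\left(12 + 31 \left(-61\right)\right) - \frac{1}{-15 + 3 \left(-9212\right)}\right) + 13502 = \left(\left(12 - 1891\right) - \frac{1}{-15 - 27636}\right) + 13502 = \left(-1879 - \frac{1}{-27651}\right) + 13502 = \left(-1879 - - \frac{1}{27651}\right) + 13502 = \left(-1879 + \frac{1}{27651}\right) + 13502 = - \frac{51956228}{27651} + 13502 = \frac{321387574}{27651}$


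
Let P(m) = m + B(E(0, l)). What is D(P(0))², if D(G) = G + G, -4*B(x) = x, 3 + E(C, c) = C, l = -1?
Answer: 9/4 ≈ 2.2500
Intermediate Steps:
E(C, c) = -3 + C
B(x) = -x/4
P(m) = ¾ + m (P(m) = m - (-3 + 0)/4 = m - ¼*(-3) = m + ¾ = ¾ + m)
D(G) = 2*G
D(P(0))² = (2*(¾ + 0))² = (2*(¾))² = (3/2)² = 9/4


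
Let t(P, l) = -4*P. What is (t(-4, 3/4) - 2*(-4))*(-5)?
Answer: -120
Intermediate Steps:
(t(-4, 3/4) - 2*(-4))*(-5) = (-4*(-4) - 2*(-4))*(-5) = (16 + 8)*(-5) = 24*(-5) = -120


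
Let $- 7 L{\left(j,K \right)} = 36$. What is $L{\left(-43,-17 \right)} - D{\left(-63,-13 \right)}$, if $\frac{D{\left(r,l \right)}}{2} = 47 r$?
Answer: $\frac{41418}{7} \approx 5916.9$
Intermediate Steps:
$L{\left(j,K \right)} = - \frac{36}{7}$ ($L{\left(j,K \right)} = \left(- \frac{1}{7}\right) 36 = - \frac{36}{7}$)
$D{\left(r,l \right)} = 94 r$ ($D{\left(r,l \right)} = 2 \cdot 47 r = 94 r$)
$L{\left(-43,-17 \right)} - D{\left(-63,-13 \right)} = - \frac{36}{7} - 94 \left(-63\right) = - \frac{36}{7} - -5922 = - \frac{36}{7} + 5922 = \frac{41418}{7}$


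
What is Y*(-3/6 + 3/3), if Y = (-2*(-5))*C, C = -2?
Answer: -10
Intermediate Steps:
Y = -20 (Y = -2*(-5)*(-2) = 10*(-2) = -20)
Y*(-3/6 + 3/3) = -20*(-3/6 + 3/3) = -20*(-3*⅙ + 3*(⅓)) = -20*(-½ + 1) = -20*½ = -10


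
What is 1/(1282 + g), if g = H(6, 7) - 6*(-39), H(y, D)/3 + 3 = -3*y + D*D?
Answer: 1/1600 ≈ 0.00062500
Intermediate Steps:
H(y, D) = -9 - 9*y + 3*D² (H(y, D) = -9 + 3*(-3*y + D*D) = -9 + 3*(-3*y + D²) = -9 + 3*(D² - 3*y) = -9 + (-9*y + 3*D²) = -9 - 9*y + 3*D²)
g = 318 (g = (-9 - 9*6 + 3*7²) - 6*(-39) = (-9 - 54 + 3*49) + 234 = (-9 - 54 + 147) + 234 = 84 + 234 = 318)
1/(1282 + g) = 1/(1282 + 318) = 1/1600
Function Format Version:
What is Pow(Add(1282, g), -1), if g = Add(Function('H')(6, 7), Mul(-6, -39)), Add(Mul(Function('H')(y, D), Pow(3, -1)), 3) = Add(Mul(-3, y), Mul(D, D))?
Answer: Rational(1, 1600) ≈ 0.00062500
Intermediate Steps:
Function('H')(y, D) = Add(-9, Mul(-9, y), Mul(3, Pow(D, 2))) (Function('H')(y, D) = Add(-9, Mul(3, Add(Mul(-3, y), Mul(D, D)))) = Add(-9, Mul(3, Add(Mul(-3, y), Pow(D, 2)))) = Add(-9, Mul(3, Add(Pow(D, 2), Mul(-3, y)))) = Add(-9, Add(Mul(-9, y), Mul(3, Pow(D, 2)))) = Add(-9, Mul(-9, y), Mul(3, Pow(D, 2))))
g = 318 (g = Add(Add(-9, Mul(-9, 6), Mul(3, Pow(7, 2))), Mul(-6, -39)) = Add(Add(-9, -54, Mul(3, 49)), 234) = Add(Add(-9, -54, 147), 234) = Add(84, 234) = 318)
Pow(Add(1282, g), -1) = Pow(Add(1282, 318), -1) = Pow(1600, -1) = Rational(1, 1600)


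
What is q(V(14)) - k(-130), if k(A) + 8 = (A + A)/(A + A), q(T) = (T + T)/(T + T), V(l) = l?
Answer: 8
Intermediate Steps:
q(T) = 1 (q(T) = (2*T)/((2*T)) = (2*T)*(1/(2*T)) = 1)
k(A) = -7 (k(A) = -8 + (A + A)/(A + A) = -8 + (2*A)/((2*A)) = -8 + (2*A)*(1/(2*A)) = -8 + 1 = -7)
q(V(14)) - k(-130) = 1 - 1*(-7) = 1 + 7 = 8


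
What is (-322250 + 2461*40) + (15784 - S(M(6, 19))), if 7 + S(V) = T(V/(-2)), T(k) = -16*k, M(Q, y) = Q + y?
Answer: -208219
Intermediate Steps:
S(V) = -7 + 8*V (S(V) = -7 - 16*V/(-2) = -7 - 16*V*(-1)/2 = -7 - (-8)*V = -7 + 8*V)
(-322250 + 2461*40) + (15784 - S(M(6, 19))) = (-322250 + 2461*40) + (15784 - (-7 + 8*(6 + 19))) = (-322250 + 98440) + (15784 - (-7 + 8*25)) = -223810 + (15784 - (-7 + 200)) = -223810 + (15784 - 1*193) = -223810 + (15784 - 193) = -223810 + 15591 = -208219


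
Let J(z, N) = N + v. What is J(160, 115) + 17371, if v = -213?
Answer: 17273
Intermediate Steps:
J(z, N) = -213 + N (J(z, N) = N - 213 = -213 + N)
J(160, 115) + 17371 = (-213 + 115) + 17371 = -98 + 17371 = 17273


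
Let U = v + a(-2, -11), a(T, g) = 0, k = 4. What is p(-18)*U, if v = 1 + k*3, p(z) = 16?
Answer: 208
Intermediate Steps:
v = 13 (v = 1 + 4*3 = 1 + 12 = 13)
U = 13 (U = 13 + 0 = 13)
p(-18)*U = 16*13 = 208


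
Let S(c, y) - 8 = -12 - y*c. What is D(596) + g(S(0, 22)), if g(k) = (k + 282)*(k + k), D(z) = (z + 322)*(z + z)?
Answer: 1092032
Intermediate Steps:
S(c, y) = -4 - c*y (S(c, y) = 8 + (-12 - y*c) = 8 + (-12 - c*y) = -4 - c*y)
D(z) = 2*z*(322 + z) (D(z) = (322 + z)*(2*z) = 2*z*(322 + z))
g(k) = 2*k*(282 + k) (g(k) = (282 + k)*(2*k) = 2*k*(282 + k))
D(596) + g(S(0, 22)) = 2*596*(322 + 596) + 2*(-4 - 1*0*22)*(282 + (-4 - 1*0*22)) = 2*596*918 + 2*(-4 + 0)*(282 + (-4 + 0)) = 1094256 + 2*(-4)*(282 - 4) = 1094256 + 2*(-4)*278 = 1094256 - 2224 = 1092032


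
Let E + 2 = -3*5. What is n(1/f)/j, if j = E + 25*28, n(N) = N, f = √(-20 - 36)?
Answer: -I*√14/19124 ≈ -0.00019565*I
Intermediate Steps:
E = -17 (E = -2 - 3*5 = -2 - 15 = -17)
f = 2*I*√14 (f = √(-56) = 2*I*√14 ≈ 7.4833*I)
j = 683 (j = -17 + 25*28 = -17 + 700 = 683)
n(1/f)/j = 1/((2*I*√14)*683) = -I*√14/28*(1/683) = -I*√14/19124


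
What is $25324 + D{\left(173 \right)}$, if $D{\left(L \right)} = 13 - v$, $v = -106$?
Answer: $25443$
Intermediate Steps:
$D{\left(L \right)} = 119$ ($D{\left(L \right)} = 13 - -106 = 13 + 106 = 119$)
$25324 + D{\left(173 \right)} = 25324 + 119 = 25443$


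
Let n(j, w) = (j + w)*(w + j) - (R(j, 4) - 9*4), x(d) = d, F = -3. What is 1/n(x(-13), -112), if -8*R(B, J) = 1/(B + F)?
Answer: 128/2004607 ≈ 6.3853e-5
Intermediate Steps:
R(B, J) = -1/(8*(-3 + B)) (R(B, J) = -1/(8*(B - 3)) = -1/(8*(-3 + B)))
n(j, w) = 36 + 1/(-24 + 8*j) + (j + w)² (n(j, w) = (j + w)*(w + j) - (-1/(-24 + 8*j) - 9*4) = (j + w)*(j + w) - (-1/(-24 + 8*j) - 36) = (j + w)² - (-36 - 1/(-24 + 8*j)) = (j + w)² + (36 + 1/(-24 + 8*j)) = 36 + 1/(-24 + 8*j) + (j + w)²)
1/n(x(-13), -112) = 1/((⅛ + (-3 - 13)*(36 + (-13 - 112)²))/(-3 - 13)) = 1/((⅛ - 16*(36 + (-125)²))/(-16)) = 1/(-(⅛ - 16*(36 + 15625))/16) = 1/(-(⅛ - 16*15661)/16) = 1/(-(⅛ - 250576)/16) = 1/(-1/16*(-2004607/8)) = 1/(2004607/128) = 128/2004607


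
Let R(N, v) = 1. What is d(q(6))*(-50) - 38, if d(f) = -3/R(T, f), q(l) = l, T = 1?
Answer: 112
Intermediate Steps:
d(f) = -3 (d(f) = -3/1 = -3*1 = -3)
d(q(6))*(-50) - 38 = -3*(-50) - 38 = 150 - 38 = 112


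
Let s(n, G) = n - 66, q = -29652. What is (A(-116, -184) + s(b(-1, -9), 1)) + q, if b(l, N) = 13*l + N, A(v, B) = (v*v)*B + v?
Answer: -2505760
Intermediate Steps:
A(v, B) = v + B*v**2 (A(v, B) = v**2*B + v = B*v**2 + v = v + B*v**2)
b(l, N) = N + 13*l
s(n, G) = -66 + n
(A(-116, -184) + s(b(-1, -9), 1)) + q = (-116*(1 - 184*(-116)) + (-66 + (-9 + 13*(-1)))) - 29652 = (-116*(1 + 21344) + (-66 + (-9 - 13))) - 29652 = (-116*21345 + (-66 - 22)) - 29652 = (-2476020 - 88) - 29652 = -2476108 - 29652 = -2505760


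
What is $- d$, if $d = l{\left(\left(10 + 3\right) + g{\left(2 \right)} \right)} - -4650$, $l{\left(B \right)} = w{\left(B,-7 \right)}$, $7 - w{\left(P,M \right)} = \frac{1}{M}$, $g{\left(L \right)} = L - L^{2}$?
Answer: $- \frac{32600}{7} \approx -4657.1$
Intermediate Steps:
$w{\left(P,M \right)} = 7 - \frac{1}{M}$
$l{\left(B \right)} = \frac{50}{7}$ ($l{\left(B \right)} = 7 - \frac{1}{-7} = 7 - - \frac{1}{7} = 7 + \frac{1}{7} = \frac{50}{7}$)
$d = \frac{32600}{7}$ ($d = \frac{50}{7} - -4650 = \frac{50}{7} + 4650 = \frac{32600}{7} \approx 4657.1$)
$- d = \left(-1\right) \frac{32600}{7} = - \frac{32600}{7}$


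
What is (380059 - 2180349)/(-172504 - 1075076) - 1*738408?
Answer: -92122125235/124758 ≈ -7.3841e+5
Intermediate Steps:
(380059 - 2180349)/(-172504 - 1075076) - 1*738408 = -1800290/(-1247580) - 738408 = -1800290*(-1/1247580) - 738408 = 180029/124758 - 738408 = -92122125235/124758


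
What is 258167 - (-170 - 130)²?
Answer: 168167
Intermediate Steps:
258167 - (-170 - 130)² = 258167 - 1*(-300)² = 258167 - 1*90000 = 258167 - 90000 = 168167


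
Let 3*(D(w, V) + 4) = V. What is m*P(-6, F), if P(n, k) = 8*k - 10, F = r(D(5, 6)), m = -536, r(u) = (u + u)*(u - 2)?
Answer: -63248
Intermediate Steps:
D(w, V) = -4 + V/3
r(u) = 2*u*(-2 + u) (r(u) = (2*u)*(-2 + u) = 2*u*(-2 + u))
F = 16 (F = 2*(-4 + (⅓)*6)*(-2 + (-4 + (⅓)*6)) = 2*(-4 + 2)*(-2 + (-4 + 2)) = 2*(-2)*(-2 - 2) = 2*(-2)*(-4) = 16)
P(n, k) = -10 + 8*k
m*P(-6, F) = -536*(-10 + 8*16) = -536*(-10 + 128) = -536*118 = -63248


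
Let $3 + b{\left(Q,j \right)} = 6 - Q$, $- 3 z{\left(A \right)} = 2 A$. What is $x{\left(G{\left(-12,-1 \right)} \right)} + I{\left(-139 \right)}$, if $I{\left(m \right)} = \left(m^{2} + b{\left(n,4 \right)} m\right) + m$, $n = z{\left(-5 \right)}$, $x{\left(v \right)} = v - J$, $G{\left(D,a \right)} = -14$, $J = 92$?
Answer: $\frac{57367}{3} \approx 19122.0$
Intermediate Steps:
$x{\left(v \right)} = -92 + v$ ($x{\left(v \right)} = v - 92 = -92 + v$)
$z{\left(A \right)} = - \frac{2 A}{3}$
$n = \frac{10}{3}$ ($n = \left(- \frac{2}{3}\right) \left(-5\right) = \frac{10}{3} \approx 3.3333$)
$b{\left(Q,j \right)} = 3 - Q$ ($b{\left(Q,j \right)} = -3 - \left(-6 + Q\right) = 3 - Q$)
$I{\left(m \right)} = m^{2} + \frac{2 m}{3}$ ($I{\left(m \right)} = \left(m^{2} + \left(3 - \frac{10}{3}\right) m\right) + m = \left(m^{2} - \frac{m}{3}\right) + m = m^{2} + \frac{2 m}{3}$)
$x{\left(G{\left(-12,-1 \right)} \right)} + I{\left(-139 \right)} = \left(-92 - 14\right) + \frac{1}{3} \left(-139\right) \left(2 + 3 \left(-139\right)\right) = -106 + \frac{1}{3} \left(-139\right) \left(2 - 417\right) = -106 + \frac{1}{3} \left(-139\right) \left(-415\right) = -106 + \frac{57685}{3} = \frac{57367}{3}$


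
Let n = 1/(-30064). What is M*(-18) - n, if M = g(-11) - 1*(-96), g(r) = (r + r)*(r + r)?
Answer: -313868159/30064 ≈ -10440.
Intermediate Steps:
g(r) = 4*r**2 (g(r) = (2*r)*(2*r) = 4*r**2)
n = -1/30064 ≈ -3.3262e-5
M = 580 (M = 4*(-11)**2 - 1*(-96) = 4*121 + 96 = 484 + 96 = 580)
M*(-18) - n = 580*(-18) - 1*(-1/30064) = -10440 + 1/30064 = -313868159/30064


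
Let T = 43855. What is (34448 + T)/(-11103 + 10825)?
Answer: -78303/278 ≈ -281.67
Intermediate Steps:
(34448 + T)/(-11103 + 10825) = (34448 + 43855)/(-11103 + 10825) = 78303/(-278) = 78303*(-1/278) = -78303/278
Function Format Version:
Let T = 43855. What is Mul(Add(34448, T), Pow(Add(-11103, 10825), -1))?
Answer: Rational(-78303, 278) ≈ -281.67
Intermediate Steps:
Mul(Add(34448, T), Pow(Add(-11103, 10825), -1)) = Mul(Add(34448, 43855), Pow(Add(-11103, 10825), -1)) = Mul(78303, Pow(-278, -1)) = Mul(78303, Rational(-1, 278)) = Rational(-78303, 278)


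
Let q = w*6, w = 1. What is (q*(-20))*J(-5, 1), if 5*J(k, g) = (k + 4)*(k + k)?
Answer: -240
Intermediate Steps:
J(k, g) = 2*k*(4 + k)/5 (J(k, g) = ((k + 4)*(k + k))/5 = ((4 + k)*(2*k))/5 = (2*k*(4 + k))/5 = 2*k*(4 + k)/5)
q = 6 (q = 1*6 = 6)
(q*(-20))*J(-5, 1) = (6*(-20))*((⅖)*(-5)*(4 - 5)) = -48*(-5)*(-1) = -120*2 = -240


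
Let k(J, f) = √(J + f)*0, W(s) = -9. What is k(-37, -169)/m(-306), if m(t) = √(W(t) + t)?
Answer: 0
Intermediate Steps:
k(J, f) = 0
m(t) = √(-9 + t)
k(-37, -169)/m(-306) = 0/(√(-9 - 306)) = 0/(√(-315)) = 0/((3*I*√35)) = 0*(-I*√35/105) = 0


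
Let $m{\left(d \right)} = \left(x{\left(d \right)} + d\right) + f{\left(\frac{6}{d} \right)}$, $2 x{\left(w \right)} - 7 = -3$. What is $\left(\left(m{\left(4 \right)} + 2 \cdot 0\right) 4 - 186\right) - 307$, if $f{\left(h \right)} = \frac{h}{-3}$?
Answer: $-471$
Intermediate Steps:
$x{\left(w \right)} = 2$ ($x{\left(w \right)} = \frac{7}{2} + \frac{1}{2} \left(-3\right) = \frac{7}{2} - \frac{3}{2} = 2$)
$f{\left(h \right)} = - \frac{h}{3}$ ($f{\left(h \right)} = h \left(- \frac{1}{3}\right) = - \frac{h}{3}$)
$m{\left(d \right)} = 2 + d - \frac{2}{d}$ ($m{\left(d \right)} = \left(2 + d\right) - \frac{6 \frac{1}{d}}{3} = \left(2 + d\right) - \frac{2}{d} = 2 + d - \frac{2}{d}$)
$\left(\left(m{\left(4 \right)} + 2 \cdot 0\right) 4 - 186\right) - 307 = \left(\left(\left(2 + 4 - \frac{2}{4}\right) + 2 \cdot 0\right) 4 - 186\right) - 307 = \left(\left(\left(2 + 4 - \frac{1}{2}\right) + 0\right) 4 - 186\right) - 307 = \left(\left(\frac{11}{2} + 0\right) 4 - 186\right) - 307 = \left(\frac{11}{2} \cdot 4 - 186\right) - 307 = \left(22 - 186\right) - 307 = -164 - 307 = -471$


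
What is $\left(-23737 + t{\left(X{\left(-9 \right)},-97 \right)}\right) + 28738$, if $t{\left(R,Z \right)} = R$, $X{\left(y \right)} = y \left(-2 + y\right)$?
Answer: $5100$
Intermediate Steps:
$\left(-23737 + t{\left(X{\left(-9 \right)},-97 \right)}\right) + 28738 = \left(-23737 - 9 \left(-2 - 9\right)\right) + 28738 = \left(-23737 - -99\right) + 28738 = \left(-23737 + 99\right) + 28738 = -23638 + 28738 = 5100$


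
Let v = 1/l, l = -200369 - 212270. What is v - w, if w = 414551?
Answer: -171059910090/412639 ≈ -4.1455e+5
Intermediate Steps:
l = -412639
v = -1/412639 (v = 1/(-412639) = -1/412639 ≈ -2.4234e-6)
v - w = -1/412639 - 1*414551 = -1/412639 - 414551 = -171059910090/412639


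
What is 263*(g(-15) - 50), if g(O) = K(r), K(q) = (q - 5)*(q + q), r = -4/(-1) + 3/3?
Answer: -13150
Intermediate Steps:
r = 5 (r = -4*(-1) + 3*(1/3) = 4 + 1 = 5)
K(q) = 2*q*(-5 + q) (K(q) = (-5 + q)*(2*q) = 2*q*(-5 + q))
g(O) = 0 (g(O) = 2*5*(-5 + 5) = 2*5*0 = 0)
263*(g(-15) - 50) = 263*(0 - 50) = 263*(-50) = -13150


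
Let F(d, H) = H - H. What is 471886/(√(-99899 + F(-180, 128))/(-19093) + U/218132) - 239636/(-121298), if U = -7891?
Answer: 2*(13068069988*√99899 + 59596976807929232465*I)/(60649*(-150662863*I + 218132*√99899)) ≈ -1.0786e+7 + 4.9357e+6*I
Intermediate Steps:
F(d, H) = 0
471886/(√(-99899 + F(-180, 128))/(-19093) + U/218132) - 239636/(-121298) = 471886/(√(-99899 + 0)/(-19093) - 7891/218132) - 239636/(-121298) = 471886/(√(-99899)*(-1/19093) - 7891*1/218132) - 239636*(-1/121298) = 471886/((I*√99899)*(-1/19093) - 7891/218132) + 119818/60649 = 471886/(-I*√99899/19093 - 7891/218132) + 119818/60649 = 471886/(-7891/218132 - I*√99899/19093) + 119818/60649 = 119818/60649 + 471886/(-7891/218132 - I*√99899/19093)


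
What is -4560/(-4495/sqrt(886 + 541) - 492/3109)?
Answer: -9953472951360/195299021826697 + 198123496033200*sqrt(1427)/195299021826697 ≈ 38.271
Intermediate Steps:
-4560/(-4495/sqrt(886 + 541) - 492/3109) = -4560/(-4495*sqrt(1427)/1427 - 492*1/3109) = -4560/(-4495*sqrt(1427)/1427 - 492/3109) = -4560/(-492/3109 - 4495*sqrt(1427)/1427)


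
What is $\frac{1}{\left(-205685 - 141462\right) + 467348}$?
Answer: $\frac{1}{120201} \approx 8.3194 \cdot 10^{-6}$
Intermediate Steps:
$\frac{1}{\left(-205685 - 141462\right) + 467348} = \frac{1}{-347147 + 467348} = \frac{1}{120201}$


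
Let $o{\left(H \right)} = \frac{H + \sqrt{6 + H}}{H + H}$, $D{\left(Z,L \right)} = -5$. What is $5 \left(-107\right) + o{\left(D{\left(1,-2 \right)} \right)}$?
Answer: $- \frac{2673}{5} \approx -534.6$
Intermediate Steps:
$o{\left(H \right)} = \frac{H + \sqrt{6 + H}}{2 H}$
$5 \left(-107\right) + o{\left(D{\left(1,-2 \right)} \right)} = 5 \left(-107\right) + \frac{-5 + \sqrt{6 - 5}}{2 \left(-5\right)} = -535 + \frac{1}{2} \left(- \frac{1}{5}\right) \left(-5 + \sqrt{1}\right) = -535 + \frac{1}{2} \left(- \frac{1}{5}\right) \left(-5 + 1\right) = -535 + \frac{1}{2} \left(- \frac{1}{5}\right) \left(-4\right) = -535 + \frac{2}{5} = - \frac{2673}{5}$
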